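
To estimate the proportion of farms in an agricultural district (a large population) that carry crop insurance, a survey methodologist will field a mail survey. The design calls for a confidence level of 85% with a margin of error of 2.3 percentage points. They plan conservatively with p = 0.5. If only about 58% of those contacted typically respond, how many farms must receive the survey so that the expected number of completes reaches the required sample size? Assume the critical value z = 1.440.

Completed interviews needed: n₀ = 1.440² × 0.2500 / 0.023² ≈ 979.96 → 980.
At a 58% response rate, contacts needed = 980 / 0.58 ≈ 1689.66 → 1690.

1690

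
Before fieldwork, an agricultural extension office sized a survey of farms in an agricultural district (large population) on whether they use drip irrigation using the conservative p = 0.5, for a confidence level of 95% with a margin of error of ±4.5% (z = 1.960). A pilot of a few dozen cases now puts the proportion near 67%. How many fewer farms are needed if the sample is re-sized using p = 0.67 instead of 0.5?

Conservative (p = 0.5): n = 1.960² × 0.25 / 0.045² ≈ 474.27 → 475.
Using p = 0.67: p(1−p) = 0.2211, so n = 1.960² × 0.2211 / 0.045² ≈ 419.45 → 420.
Reduction: 475 − 420 = 55.

55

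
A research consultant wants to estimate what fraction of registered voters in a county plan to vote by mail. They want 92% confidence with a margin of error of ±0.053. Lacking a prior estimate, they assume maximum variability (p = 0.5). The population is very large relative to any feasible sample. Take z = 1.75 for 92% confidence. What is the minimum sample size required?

With p = 0.5, p(1−p) = 0.25.
n = z²·p(1−p)/E² = 1.75² × 0.2500 / 0.053² = 3.0625 × 0.2500 / 0.002809 ≈ 272.56.
Rounding up gives n = 273.

273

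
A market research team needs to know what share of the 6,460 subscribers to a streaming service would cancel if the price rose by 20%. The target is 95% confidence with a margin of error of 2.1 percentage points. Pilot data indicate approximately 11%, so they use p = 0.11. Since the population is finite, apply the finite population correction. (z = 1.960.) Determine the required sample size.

Unadjusted: n₀ = 1.960² × 0.11 × 0.89 / 0.021² ≈ 852.82, so n₀ = 853.
Finite population correction with N = 6,460: n = n₀ / (1 + (n₀−1)/N) = 853 / (1 + 852/6460) = 853 / 1.1319 ≈ 753.61.
Rounding up, n = 754.

754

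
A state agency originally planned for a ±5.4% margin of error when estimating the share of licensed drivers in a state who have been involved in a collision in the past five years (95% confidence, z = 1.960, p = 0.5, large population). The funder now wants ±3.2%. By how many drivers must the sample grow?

608

At ±5.4%: n = 1.960² × 0.2500 / 0.054² ≈ 329.36 → 330.
At ±3.2%: n = 1.960² × 0.2500 / 0.032² ≈ 937.89 → 938.
Additional respondents: 938 − 330 = 608.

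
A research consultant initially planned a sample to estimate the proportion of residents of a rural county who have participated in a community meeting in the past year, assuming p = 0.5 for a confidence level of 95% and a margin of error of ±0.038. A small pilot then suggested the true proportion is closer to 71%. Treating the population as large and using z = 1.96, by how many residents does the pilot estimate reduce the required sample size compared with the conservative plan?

Conservative (p = 0.5): n = 1.96² × 0.25 / 0.038² ≈ 665.10 → 666.
Using p = 0.71: p(1−p) = 0.2059, so n = 1.96² × 0.2059 / 0.038² ≈ 547.77 → 548.
Reduction: 666 − 548 = 118.

118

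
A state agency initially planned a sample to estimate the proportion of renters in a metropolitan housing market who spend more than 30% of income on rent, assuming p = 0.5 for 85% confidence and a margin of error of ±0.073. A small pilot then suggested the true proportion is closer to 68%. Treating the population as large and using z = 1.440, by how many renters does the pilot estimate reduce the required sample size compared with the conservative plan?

13

Conservative (p = 0.5): n = 1.440² × 0.25 / 0.073² ≈ 97.28 → 98.
Using p = 0.68: p(1−p) = 0.2176, so n = 1.440² × 0.2176 / 0.073² ≈ 84.67 → 85.
Reduction: 98 − 85 = 13.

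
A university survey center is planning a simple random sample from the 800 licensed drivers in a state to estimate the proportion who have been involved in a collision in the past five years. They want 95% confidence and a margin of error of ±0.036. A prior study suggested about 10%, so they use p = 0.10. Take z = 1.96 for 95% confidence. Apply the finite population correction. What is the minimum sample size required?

Unadjusted: n₀ = 1.96² × 0.10 × 0.90 / 0.036² ≈ 266.78, so n₀ = 267.
Finite population correction with N = 800: n = n₀ / (1 + (n₀−1)/N) = 267 / (1 + 266/800) = 267 / 1.3325 ≈ 200.38.
Rounding up, n = 201.

201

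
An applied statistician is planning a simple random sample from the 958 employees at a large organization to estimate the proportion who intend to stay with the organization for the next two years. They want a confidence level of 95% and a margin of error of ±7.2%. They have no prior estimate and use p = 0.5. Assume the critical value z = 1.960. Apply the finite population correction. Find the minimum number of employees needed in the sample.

Unadjusted: n₀ = 1.960² × 0.50 × 0.50 / 0.072² ≈ 185.26, so n₀ = 186.
Finite population correction with N = 958: n = n₀ / (1 + (n₀−1)/N) = 186 / (1 + 185/958) = 186 / 1.1931 ≈ 155.90.
Rounding up, n = 156.

156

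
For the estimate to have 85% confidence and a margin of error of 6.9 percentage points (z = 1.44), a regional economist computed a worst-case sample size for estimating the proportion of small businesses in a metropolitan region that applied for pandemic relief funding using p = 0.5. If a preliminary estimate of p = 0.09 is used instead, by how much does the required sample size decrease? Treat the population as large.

Conservative (p = 0.5): n = 1.44² × 0.25 / 0.069² ≈ 108.88 → 109.
Using p = 0.09: p(1−p) = 0.0819, so n = 1.44² × 0.0819 / 0.069² ≈ 35.67 → 36.
Reduction: 109 − 36 = 73.

73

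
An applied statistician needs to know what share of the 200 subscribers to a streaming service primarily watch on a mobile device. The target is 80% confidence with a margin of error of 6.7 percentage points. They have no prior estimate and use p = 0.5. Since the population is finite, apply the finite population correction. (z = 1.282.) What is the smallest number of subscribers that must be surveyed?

Unadjusted: n₀ = 1.282² × 0.50 × 0.50 / 0.067² ≈ 91.53, so n₀ = 92.
Finite population correction with N = 200: n = n₀ / (1 + (n₀−1)/N) = 92 / (1 + 91/200) = 92 / 1.4550 ≈ 63.23.
Rounding up, n = 64.

64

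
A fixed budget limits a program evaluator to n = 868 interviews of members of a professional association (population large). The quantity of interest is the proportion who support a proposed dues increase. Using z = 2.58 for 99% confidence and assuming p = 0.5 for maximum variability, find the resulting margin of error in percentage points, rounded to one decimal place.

SE(p̂) = √[p(1−p)/n] = √[0.2500/868] = 0.01697.
E = z × SE = 2.58 × 0.01697 = 0.04379, or 4.4 percentage points.

4.4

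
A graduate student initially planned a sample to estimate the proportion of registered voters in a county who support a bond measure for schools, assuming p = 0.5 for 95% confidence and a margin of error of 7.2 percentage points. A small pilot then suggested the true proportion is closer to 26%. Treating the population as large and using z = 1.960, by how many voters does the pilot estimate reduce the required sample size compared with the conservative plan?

43

Conservative (p = 0.5): n = 1.960² × 0.25 / 0.072² ≈ 185.26 → 186.
Using p = 0.26: p(1−p) = 0.1924, so n = 1.960² × 0.1924 / 0.072² ≈ 142.58 → 143.
Reduction: 186 − 143 = 43.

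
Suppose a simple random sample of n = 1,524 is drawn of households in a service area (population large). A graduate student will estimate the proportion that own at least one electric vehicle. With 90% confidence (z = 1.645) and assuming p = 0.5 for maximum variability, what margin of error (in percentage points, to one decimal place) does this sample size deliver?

2.1

SE(p̂) = √[p(1−p)/n] = √[0.2500/1524] = 0.01281.
E = z × SE = 1.645 × 0.01281 = 0.02107, or 2.1 percentage points.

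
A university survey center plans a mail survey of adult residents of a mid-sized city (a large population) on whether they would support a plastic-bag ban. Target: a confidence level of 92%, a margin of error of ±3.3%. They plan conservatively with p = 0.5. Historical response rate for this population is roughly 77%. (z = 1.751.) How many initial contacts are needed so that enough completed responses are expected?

Completed interviews needed: n₀ = 1.751² × 0.2500 / 0.033² ≈ 703.86 → 704.
At a 77% response rate, contacts needed = 704 / 0.77 ≈ 914.29 → 915.

915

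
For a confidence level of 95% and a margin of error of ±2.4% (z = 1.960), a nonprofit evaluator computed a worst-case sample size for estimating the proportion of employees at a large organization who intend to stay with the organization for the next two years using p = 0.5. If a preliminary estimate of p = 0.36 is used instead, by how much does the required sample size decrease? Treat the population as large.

131

Conservative (p = 0.5): n = 1.960² × 0.25 / 0.024² ≈ 1667.36 → 1668.
Using p = 0.36: p(1−p) = 0.2304, so n = 1.960² × 0.2304 / 0.024² ≈ 1536.64 → 1537.
Reduction: 1668 − 1537 = 131.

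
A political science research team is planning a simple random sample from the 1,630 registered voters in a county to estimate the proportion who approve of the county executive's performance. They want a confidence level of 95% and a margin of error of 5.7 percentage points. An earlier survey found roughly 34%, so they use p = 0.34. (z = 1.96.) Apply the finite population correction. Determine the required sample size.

Unadjusted: n₀ = 1.96² × 0.34 × 0.66 / 0.057² ≈ 265.33, so n₀ = 266.
Finite population correction with N = 1,630: n = n₀ / (1 + (n₀−1)/N) = 266 / (1 + 265/1630) = 266 / 1.1626 ≈ 228.80.
Rounding up, n = 229.

229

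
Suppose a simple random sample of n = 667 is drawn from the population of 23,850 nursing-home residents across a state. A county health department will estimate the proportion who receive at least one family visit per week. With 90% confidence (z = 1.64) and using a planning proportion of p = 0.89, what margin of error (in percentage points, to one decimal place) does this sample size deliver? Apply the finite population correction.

Finite-population factor: (N−n)/(N−1) = (23850−667)/(23850−1) = 0.9721.
SE(p̂) = √[p(1−p)/n · (N−n)/(N−1)] = √[0.0979/667 × 0.9721] = 0.01194.
E = z × SE = 1.64 × 0.01194 = 0.01959 ≈ 2.0 percentage points.

2.0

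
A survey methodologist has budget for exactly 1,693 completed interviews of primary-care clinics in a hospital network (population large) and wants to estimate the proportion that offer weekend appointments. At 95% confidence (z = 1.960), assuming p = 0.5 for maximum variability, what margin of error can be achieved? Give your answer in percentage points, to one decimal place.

2.4

SE(p̂) = √[p(1−p)/n] = √[0.2500/1693] = 0.01215.
E = z × SE = 1.960 × 0.01215 = 0.02382, or 2.4 percentage points.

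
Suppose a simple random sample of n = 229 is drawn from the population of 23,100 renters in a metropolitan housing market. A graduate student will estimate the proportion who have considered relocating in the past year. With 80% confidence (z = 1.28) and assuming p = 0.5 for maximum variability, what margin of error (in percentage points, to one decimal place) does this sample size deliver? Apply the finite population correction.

Finite-population factor: (N−n)/(N−1) = (23100−229)/(23100−1) = 0.9901.
SE(p̂) = √[p(1−p)/n · (N−n)/(N−1)] = √[0.2500/229 × 0.9901] = 0.03288.
E = z × SE = 1.28 × 0.03288 = 0.04208 ≈ 4.2 percentage points.

4.2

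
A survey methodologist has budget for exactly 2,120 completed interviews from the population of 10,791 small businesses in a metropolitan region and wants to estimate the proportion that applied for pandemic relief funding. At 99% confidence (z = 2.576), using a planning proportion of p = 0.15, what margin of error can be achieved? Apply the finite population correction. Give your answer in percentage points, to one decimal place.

Finite-population factor: (N−n)/(N−1) = (10791−2120)/(10791−1) = 0.8036.
SE(p̂) = √[p(1−p)/n · (N−n)/(N−1)] = √[0.1275/2120 × 0.8036] = 0.00695.
E = z × SE = 2.576 × 0.00695 = 0.01791 ≈ 1.8 percentage points.

1.8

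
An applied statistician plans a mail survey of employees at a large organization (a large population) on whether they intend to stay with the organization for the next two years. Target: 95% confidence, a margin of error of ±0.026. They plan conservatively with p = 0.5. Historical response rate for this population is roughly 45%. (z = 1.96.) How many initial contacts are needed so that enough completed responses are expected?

Completed interviews needed: n₀ = 1.96² × 0.2500 / 0.026² ≈ 1420.71 → 1421.
At a 45% response rate, contacts needed = 1421 / 0.45 ≈ 3157.78 → 3158.

3158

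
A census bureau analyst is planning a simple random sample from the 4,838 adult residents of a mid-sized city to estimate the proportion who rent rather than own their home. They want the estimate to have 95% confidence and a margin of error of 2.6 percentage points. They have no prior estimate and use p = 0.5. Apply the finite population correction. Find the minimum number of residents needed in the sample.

For 95% confidence, z = 1.960.
Unadjusted: n₀ = 1.960² × 0.50 × 0.50 / 0.026² ≈ 1420.71, so n₀ = 1421.
Finite population correction with N = 4,838: n = n₀ / (1 + (n₀−1)/N) = 1421 / (1 + 1420/4838) = 1421 / 1.2935 ≈ 1098.56.
Rounding up, n = 1099.

1099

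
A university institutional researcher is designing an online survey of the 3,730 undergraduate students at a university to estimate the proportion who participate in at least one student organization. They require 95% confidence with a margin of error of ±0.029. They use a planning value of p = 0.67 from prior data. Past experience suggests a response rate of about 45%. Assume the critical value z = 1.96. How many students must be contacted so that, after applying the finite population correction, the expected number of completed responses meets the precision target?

1767

Completed interviews needed (unadjusted): n₀ = 1.96² × 0.2211 / 0.029² ≈ 1009.96 → 1010.
FPC for N = 3,730: n = 1010 / (1 + 1009/3730) = 1010 / 1.2705 ≈ 794.96 → 795.
At a 45% response rate, contacts needed = 795 / 0.45 ≈ 1766.67 → 1767.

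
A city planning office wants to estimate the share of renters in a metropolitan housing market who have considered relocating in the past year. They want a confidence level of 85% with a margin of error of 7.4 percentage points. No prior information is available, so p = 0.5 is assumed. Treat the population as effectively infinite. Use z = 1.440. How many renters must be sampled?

With p = 0.5, p(1−p) = 0.25.
n = z²·p(1−p)/E² = 1.440² × 0.2500 / 0.074² = 2.0736 × 0.2500 / 0.005476 ≈ 94.67.
Rounding up gives n = 95.

95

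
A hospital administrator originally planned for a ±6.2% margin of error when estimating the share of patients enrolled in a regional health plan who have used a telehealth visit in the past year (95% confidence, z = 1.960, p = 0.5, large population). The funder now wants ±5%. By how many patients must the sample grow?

At ±6.2%: n = 1.960² × 0.2500 / 0.062² ≈ 249.84 → 250.
At ±5%: n = 1.960² × 0.2500 / 0.050² ≈ 384.16 → 385.
Additional respondents: 385 − 250 = 135.

135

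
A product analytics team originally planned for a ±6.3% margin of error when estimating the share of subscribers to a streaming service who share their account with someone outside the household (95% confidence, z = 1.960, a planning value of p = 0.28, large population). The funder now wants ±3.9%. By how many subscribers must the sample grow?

At ±6.3%: n = 1.960² × 0.2016 / 0.063² ≈ 195.13 → 196.
At ±3.9%: n = 1.960² × 0.2016 / 0.039² ≈ 509.18 → 510.
Additional respondents: 510 − 196 = 314.

314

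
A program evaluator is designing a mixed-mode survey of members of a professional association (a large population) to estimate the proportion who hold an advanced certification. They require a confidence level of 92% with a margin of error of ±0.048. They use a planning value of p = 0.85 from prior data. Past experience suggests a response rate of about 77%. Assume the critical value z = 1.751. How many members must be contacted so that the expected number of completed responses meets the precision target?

221

Completed interviews needed: n₀ = 1.751² × 0.1275 / 0.048² ≈ 169.67 → 170.
At a 77% response rate, contacts needed = 170 / 0.77 ≈ 220.78 → 221.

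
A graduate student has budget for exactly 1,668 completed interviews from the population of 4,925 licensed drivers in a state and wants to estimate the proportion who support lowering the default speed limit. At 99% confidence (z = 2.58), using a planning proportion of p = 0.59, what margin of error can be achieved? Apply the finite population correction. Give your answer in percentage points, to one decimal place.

2.5

Finite-population factor: (N−n)/(N−1) = (4925−1668)/(4925−1) = 0.6615.
SE(p̂) = √[p(1−p)/n · (N−n)/(N−1)] = √[0.2419/1668 × 0.6615] = 0.00979.
E = z × SE = 2.58 × 0.00979 = 0.02527 ≈ 2.5 percentage points.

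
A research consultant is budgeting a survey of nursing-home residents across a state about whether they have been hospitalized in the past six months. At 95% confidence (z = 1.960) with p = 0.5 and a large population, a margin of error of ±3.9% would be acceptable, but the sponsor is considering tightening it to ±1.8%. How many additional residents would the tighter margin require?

2333

At ±3.9%: n = 1.960² × 0.2500 / 0.039² ≈ 631.43 → 632.
At ±1.8%: n = 1.960² × 0.2500 / 0.018² ≈ 2964.20 → 2965.
Additional respondents: 2965 − 632 = 2333.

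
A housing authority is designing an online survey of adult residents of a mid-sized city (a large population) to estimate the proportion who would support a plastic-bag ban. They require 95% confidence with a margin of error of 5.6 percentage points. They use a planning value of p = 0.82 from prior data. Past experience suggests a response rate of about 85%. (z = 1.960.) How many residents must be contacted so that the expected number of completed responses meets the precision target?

213

Completed interviews needed: n₀ = 1.960² × 0.1476 / 0.056² ≈ 180.81 → 181.
At an 85% response rate, contacts needed = 181 / 0.85 ≈ 212.94 → 213.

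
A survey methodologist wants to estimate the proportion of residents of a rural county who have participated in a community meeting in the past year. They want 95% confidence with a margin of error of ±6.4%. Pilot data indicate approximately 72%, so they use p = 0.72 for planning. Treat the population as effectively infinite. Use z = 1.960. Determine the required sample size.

190

With p = 0.72, p(1−p) = 0.2016.
n = z²·p(1−p)/E² = 1.960² × 0.2016 / 0.064² = 3.8416 × 0.2016 / 0.004096 ≈ 189.08.
Rounding up gives n = 190.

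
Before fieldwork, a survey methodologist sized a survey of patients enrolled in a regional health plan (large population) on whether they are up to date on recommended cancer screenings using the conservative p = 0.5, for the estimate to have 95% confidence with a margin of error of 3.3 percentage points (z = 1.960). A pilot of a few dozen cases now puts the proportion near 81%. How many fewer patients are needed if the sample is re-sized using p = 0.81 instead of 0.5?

339

Conservative (p = 0.5): n = 1.960² × 0.25 / 0.033² ≈ 881.91 → 882.
Using p = 0.81: p(1−p) = 0.1539, so n = 1.960² × 0.1539 / 0.033² ≈ 542.90 → 543.
Reduction: 882 − 543 = 339.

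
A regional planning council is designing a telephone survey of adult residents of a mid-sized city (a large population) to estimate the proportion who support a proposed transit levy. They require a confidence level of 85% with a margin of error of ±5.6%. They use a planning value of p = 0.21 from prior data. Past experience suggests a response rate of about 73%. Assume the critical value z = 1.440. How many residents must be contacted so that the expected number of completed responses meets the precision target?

151

Completed interviews needed: n₀ = 1.440² × 0.1659 / 0.056² ≈ 109.70 → 110.
At a 73% response rate, contacts needed = 110 / 0.73 ≈ 150.68 → 151.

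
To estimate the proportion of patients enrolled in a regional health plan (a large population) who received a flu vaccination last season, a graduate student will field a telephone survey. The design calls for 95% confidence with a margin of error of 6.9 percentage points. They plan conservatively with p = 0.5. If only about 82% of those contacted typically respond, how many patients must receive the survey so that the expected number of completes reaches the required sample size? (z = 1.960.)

Completed interviews needed: n₀ = 1.960² × 0.2500 / 0.069² ≈ 201.72 → 202.
At an 82% response rate, contacts needed = 202 / 0.82 ≈ 246.34 → 247.

247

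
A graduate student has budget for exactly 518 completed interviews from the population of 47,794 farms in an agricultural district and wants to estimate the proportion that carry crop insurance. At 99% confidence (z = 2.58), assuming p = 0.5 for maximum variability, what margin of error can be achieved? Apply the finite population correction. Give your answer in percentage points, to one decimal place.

5.6

Finite-population factor: (N−n)/(N−1) = (47794−518)/(47794−1) = 0.9892.
SE(p̂) = √[p(1−p)/n · (N−n)/(N−1)] = √[0.2500/518 × 0.9892] = 0.02185.
E = z × SE = 2.58 × 0.02185 = 0.05637 ≈ 5.6 percentage points.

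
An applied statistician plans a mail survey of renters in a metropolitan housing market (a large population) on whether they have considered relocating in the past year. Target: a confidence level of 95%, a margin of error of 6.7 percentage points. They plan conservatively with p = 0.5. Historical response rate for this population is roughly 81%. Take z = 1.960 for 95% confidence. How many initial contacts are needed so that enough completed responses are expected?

Completed interviews needed: n₀ = 1.960² × 0.2500 / 0.067² ≈ 213.95 → 214.
At an 81% response rate, contacts needed = 214 / 0.81 ≈ 264.20 → 265.

265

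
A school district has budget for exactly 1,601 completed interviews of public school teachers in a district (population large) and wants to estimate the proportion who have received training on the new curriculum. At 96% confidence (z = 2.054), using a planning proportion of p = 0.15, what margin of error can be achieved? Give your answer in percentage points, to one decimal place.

SE(p̂) = √[p(1−p)/n] = √[0.1275/1601] = 0.00892.
E = z × SE = 2.054 × 0.00892 = 0.01833, or 1.8 percentage points.

1.8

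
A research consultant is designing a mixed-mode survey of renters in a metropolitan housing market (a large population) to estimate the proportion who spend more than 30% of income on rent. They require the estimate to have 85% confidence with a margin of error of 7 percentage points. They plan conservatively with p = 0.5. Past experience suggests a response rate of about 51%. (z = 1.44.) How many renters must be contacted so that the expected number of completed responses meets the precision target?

Completed interviews needed: n₀ = 1.44² × 0.2500 / 0.070² ≈ 105.80 → 106.
At a 51% response rate, contacts needed = 106 / 0.51 ≈ 207.84 → 208.

208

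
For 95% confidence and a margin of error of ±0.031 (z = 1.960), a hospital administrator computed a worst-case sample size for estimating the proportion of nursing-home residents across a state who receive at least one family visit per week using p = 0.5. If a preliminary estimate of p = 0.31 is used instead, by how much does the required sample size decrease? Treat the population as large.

144

Conservative (p = 0.5): n = 1.960² × 0.25 / 0.031² ≈ 999.38 → 1000.
Using p = 0.31: p(1−p) = 0.2139, so n = 1.960² × 0.2139 / 0.031² ≈ 855.07 → 856.
Reduction: 1000 − 856 = 144.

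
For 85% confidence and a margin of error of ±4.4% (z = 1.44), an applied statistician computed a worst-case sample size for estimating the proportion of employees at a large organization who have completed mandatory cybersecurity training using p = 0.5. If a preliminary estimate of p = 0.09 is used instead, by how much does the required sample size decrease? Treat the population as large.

180

Conservative (p = 0.5): n = 1.44² × 0.25 / 0.044² ≈ 267.77 → 268.
Using p = 0.09: p(1−p) = 0.0819, so n = 1.44² × 0.0819 / 0.044² ≈ 87.72 → 88.
Reduction: 268 − 88 = 180.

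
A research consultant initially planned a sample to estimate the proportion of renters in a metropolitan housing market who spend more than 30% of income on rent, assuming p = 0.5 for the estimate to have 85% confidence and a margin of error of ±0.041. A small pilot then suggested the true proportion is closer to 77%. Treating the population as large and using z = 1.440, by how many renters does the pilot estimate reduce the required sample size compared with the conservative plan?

90

Conservative (p = 0.5): n = 1.440² × 0.25 / 0.041² ≈ 308.39 → 309.
Using p = 0.77: p(1−p) = 0.1771, so n = 1.440² × 0.1771 / 0.041² ≈ 218.46 → 219.
Reduction: 309 − 219 = 90.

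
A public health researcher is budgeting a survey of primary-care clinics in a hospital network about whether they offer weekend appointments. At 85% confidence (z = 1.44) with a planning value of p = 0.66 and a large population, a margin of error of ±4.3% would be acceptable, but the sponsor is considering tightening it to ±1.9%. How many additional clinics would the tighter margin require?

At ±4.3%: n = 1.44² × 0.2244 / 0.043² ≈ 251.66 → 252.
At ±1.9%: n = 1.44² × 0.2244 / 0.019² ≈ 1288.96 → 1289.
Additional respondents: 1289 − 252 = 1037.

1037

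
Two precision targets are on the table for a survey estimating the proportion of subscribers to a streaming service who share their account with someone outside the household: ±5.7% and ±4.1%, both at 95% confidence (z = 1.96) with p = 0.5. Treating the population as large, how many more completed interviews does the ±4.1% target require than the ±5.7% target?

At ±5.7%: n = 1.96² × 0.2500 / 0.057² ≈ 295.60 → 296.
At ±4.1%: n = 1.96² × 0.2500 / 0.041² ≈ 571.33 → 572.
Additional respondents: 572 − 296 = 276.

276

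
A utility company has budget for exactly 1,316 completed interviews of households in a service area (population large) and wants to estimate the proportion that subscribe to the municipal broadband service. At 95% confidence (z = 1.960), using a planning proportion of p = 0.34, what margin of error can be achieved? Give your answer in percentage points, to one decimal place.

SE(p̂) = √[p(1−p)/n] = √[0.2244/1316] = 0.01306.
E = z × SE = 1.960 × 0.01306 = 0.02559, or 2.6 percentage points.

2.6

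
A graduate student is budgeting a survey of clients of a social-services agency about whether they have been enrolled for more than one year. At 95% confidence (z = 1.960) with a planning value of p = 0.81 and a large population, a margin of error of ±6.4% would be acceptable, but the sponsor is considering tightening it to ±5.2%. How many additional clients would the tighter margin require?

74

At ±6.4%: n = 1.960² × 0.1539 / 0.064² ≈ 144.34 → 145.
At ±5.2%: n = 1.960² × 0.1539 / 0.052² ≈ 218.65 → 219.
Additional respondents: 219 − 145 = 74.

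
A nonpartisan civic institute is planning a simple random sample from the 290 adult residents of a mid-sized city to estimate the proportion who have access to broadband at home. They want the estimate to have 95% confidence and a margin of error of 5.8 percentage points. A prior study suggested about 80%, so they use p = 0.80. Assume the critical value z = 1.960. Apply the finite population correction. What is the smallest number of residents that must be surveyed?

Unadjusted: n₀ = 1.960² × 0.80 × 0.20 / 0.058² ≈ 182.72, so n₀ = 183.
Finite population correction with N = 290: n = n₀ / (1 + (n₀−1)/N) = 183 / (1 + 182/290) = 183 / 1.6276 ≈ 112.44.
Rounding up, n = 113.

113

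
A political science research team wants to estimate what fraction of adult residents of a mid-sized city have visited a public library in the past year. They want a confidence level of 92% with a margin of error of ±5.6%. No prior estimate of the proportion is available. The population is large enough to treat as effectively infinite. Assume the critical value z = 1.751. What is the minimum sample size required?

245

With no prior estimate, use p = 0.5, giving p(1−p) = 0.25.
n = z²·p(1−p)/E² = 1.751² × 0.2500 / 0.056² = 3.0660 × 0.2500 / 0.003136 ≈ 244.42.
Rounding up gives n = 245.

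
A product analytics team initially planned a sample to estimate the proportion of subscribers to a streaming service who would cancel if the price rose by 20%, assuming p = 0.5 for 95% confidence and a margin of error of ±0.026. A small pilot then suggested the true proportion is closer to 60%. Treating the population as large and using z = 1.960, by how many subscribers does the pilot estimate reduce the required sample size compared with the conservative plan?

57

Conservative (p = 0.5): n = 1.960² × 0.25 / 0.026² ≈ 1420.71 → 1421.
Using p = 0.60: p(1−p) = 0.2400, so n = 1.960² × 0.2400 / 0.026² ≈ 1363.88 → 1364.
Reduction: 1421 − 1364 = 57.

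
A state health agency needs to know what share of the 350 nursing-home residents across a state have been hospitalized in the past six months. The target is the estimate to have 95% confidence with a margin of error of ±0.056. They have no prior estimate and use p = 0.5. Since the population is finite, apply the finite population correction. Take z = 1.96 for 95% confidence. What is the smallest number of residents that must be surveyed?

Unadjusted: n₀ = 1.96² × 0.50 × 0.50 / 0.056² ≈ 306.25, so n₀ = 307.
Finite population correction with N = 350: n = n₀ / (1 + (n₀−1)/N) = 307 / (1 + 306/350) = 307 / 1.8743 ≈ 163.80.
Rounding up, n = 164.

164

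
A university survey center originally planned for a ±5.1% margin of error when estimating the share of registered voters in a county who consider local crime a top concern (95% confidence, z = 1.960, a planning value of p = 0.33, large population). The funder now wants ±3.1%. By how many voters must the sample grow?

At ±5.1%: n = 1.960² × 0.2211 / 0.051² ≈ 326.56 → 327.
At ±3.1%: n = 1.960² × 0.2211 / 0.031² ≈ 883.85 → 884.
Additional respondents: 884 − 327 = 557.

557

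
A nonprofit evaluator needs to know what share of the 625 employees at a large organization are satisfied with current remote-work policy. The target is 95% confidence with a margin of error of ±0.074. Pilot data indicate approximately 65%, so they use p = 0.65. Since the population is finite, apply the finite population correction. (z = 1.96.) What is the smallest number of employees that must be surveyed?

Unadjusted: n₀ = 1.96² × 0.65 × 0.35 / 0.074² ≈ 159.60, so n₀ = 160.
Finite population correction with N = 625: n = n₀ / (1 + (n₀−1)/N) = 160 / (1 + 159/625) = 160 / 1.2544 ≈ 127.55.
Rounding up, n = 128.

128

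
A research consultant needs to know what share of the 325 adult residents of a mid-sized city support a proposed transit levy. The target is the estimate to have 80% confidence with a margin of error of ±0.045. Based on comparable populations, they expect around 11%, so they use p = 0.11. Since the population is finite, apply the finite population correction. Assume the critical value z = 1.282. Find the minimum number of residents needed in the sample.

65

Unadjusted: n₀ = 1.282² × 0.11 × 0.89 / 0.045² ≈ 79.46, so n₀ = 80.
Finite population correction with N = 325: n = n₀ / (1 + (n₀−1)/N) = 80 / (1 + 79/325) = 80 / 1.2431 ≈ 64.36.
Rounding up, n = 65.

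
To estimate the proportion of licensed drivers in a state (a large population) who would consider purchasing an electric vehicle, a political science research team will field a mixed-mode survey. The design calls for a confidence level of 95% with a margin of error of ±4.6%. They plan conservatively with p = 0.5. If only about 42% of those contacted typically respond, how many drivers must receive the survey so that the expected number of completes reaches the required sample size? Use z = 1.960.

1081

Completed interviews needed: n₀ = 1.960² × 0.2500 / 0.046² ≈ 453.88 → 454.
At a 42% response rate, contacts needed = 454 / 0.42 ≈ 1080.95 → 1081.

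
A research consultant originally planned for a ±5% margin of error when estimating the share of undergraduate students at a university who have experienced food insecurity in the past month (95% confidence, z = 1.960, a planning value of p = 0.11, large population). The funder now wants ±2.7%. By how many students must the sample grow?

365

At ±5%: n = 1.960² × 0.0979 / 0.050² ≈ 150.44 → 151.
At ±2.7%: n = 1.960² × 0.0979 / 0.027² ≈ 515.90 → 516.
Additional respondents: 516 − 151 = 365.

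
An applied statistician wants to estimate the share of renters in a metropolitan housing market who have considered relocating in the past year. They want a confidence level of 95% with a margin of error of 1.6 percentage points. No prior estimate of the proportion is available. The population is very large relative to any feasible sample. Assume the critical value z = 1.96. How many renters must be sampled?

With no prior estimate, use p = 0.5, giving p(1−p) = 0.25.
n = z²·p(1−p)/E² = 1.96² × 0.2500 / 0.016² = 3.8416 × 0.2500 / 0.000256 ≈ 3751.56.
Rounding up gives n = 3752.

3752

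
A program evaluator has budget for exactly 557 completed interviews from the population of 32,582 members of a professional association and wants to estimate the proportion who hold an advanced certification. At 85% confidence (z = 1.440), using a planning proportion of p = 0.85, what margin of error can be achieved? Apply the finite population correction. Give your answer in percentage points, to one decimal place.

Finite-population factor: (N−n)/(N−1) = (32582−557)/(32582−1) = 0.9829.
SE(p̂) = √[p(1−p)/n · (N−n)/(N−1)] = √[0.1275/557 × 0.9829] = 0.01500.
E = z × SE = 1.440 × 0.01500 = 0.02160 ≈ 2.2 percentage points.

2.2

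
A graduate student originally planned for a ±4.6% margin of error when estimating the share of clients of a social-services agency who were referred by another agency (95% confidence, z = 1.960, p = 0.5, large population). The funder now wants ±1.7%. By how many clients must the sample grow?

2870

At ±4.6%: n = 1.960² × 0.2500 / 0.046² ≈ 453.88 → 454.
At ±1.7%: n = 1.960² × 0.2500 / 0.017² ≈ 3323.18 → 3324.
Additional respondents: 3324 − 454 = 2870.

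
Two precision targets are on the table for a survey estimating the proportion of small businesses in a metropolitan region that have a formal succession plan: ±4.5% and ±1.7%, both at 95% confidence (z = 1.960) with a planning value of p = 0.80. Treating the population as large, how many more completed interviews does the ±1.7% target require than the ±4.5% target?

At ±4.5%: n = 1.960² × 0.1600 / 0.045² ≈ 303.53 → 304.
At ±1.7%: n = 1.960² × 0.1600 / 0.017² ≈ 2126.84 → 2127.
Additional respondents: 2127 − 304 = 1823.

1823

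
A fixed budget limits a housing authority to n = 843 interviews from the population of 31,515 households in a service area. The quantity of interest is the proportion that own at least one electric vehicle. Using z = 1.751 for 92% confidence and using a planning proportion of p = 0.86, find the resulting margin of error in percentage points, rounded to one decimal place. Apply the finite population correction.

2.1

Finite-population factor: (N−n)/(N−1) = (31515−843)/(31515−1) = 0.9733.
SE(p̂) = √[p(1−p)/n · (N−n)/(N−1)] = √[0.1204/843 × 0.9733] = 0.01179.
E = z × SE = 1.751 × 0.01179 = 0.02064 ≈ 2.1 percentage points.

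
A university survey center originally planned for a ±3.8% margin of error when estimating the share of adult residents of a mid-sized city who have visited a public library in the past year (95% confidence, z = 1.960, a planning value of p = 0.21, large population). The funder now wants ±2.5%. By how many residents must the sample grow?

At ±3.8%: n = 1.960² × 0.1659 / 0.038² ≈ 441.36 → 442.
At ±2.5%: n = 1.960² × 0.1659 / 0.025² ≈ 1019.71 → 1020.
Additional respondents: 1020 − 442 = 578.

578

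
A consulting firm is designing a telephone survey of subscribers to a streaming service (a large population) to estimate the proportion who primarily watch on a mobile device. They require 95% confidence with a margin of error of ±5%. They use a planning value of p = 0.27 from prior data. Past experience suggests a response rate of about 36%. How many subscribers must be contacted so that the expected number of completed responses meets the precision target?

For 95% confidence, z = 1.96.
Completed interviews needed: n₀ = 1.96² × 0.1971 / 0.050² ≈ 302.87 → 303.
At a 36% response rate, contacts needed = 303 / 0.36 ≈ 841.67 → 842.

842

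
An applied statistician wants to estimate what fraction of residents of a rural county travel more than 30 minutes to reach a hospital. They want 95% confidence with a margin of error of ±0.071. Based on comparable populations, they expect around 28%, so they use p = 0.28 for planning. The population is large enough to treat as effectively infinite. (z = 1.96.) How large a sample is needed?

With p = 0.28, p(1−p) = 0.2016.
n = z²·p(1−p)/E² = 1.96² × 0.2016 / 0.071² = 3.8416 × 0.2016 / 0.005041 ≈ 153.63.
Rounding up gives n = 154.

154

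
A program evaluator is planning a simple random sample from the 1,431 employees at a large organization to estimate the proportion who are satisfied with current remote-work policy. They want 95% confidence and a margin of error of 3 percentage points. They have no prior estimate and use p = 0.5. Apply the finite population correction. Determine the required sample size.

For 95% confidence, z = 1.96.
Unadjusted: n₀ = 1.96² × 0.50 × 0.50 / 0.030² ≈ 1067.11, so n₀ = 1068.
Finite population correction with N = 1,431: n = n₀ / (1 + (n₀−1)/N) = 1068 / (1 + 1067/1431) = 1068 / 1.7456 ≈ 611.81.
Rounding up, n = 612.

612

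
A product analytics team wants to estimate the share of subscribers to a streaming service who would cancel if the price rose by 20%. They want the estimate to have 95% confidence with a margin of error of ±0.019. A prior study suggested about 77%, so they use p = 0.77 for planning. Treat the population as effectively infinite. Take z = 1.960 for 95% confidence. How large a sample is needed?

With p = 0.77, p(1−p) = 0.1771.
n = z²·p(1−p)/E² = 1.960² × 0.1771 / 0.019² = 3.8416 × 0.1771 / 0.000361 ≈ 1884.62.
Rounding up gives n = 1885.

1885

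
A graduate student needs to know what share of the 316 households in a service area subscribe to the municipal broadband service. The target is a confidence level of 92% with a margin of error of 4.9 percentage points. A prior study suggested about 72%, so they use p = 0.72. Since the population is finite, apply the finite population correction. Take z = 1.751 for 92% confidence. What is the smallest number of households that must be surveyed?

143

Unadjusted: n₀ = 1.751² × 0.72 × 0.28 / 0.049² ≈ 257.44, so n₀ = 258.
Finite population correction with N = 316: n = n₀ / (1 + (n₀−1)/N) = 258 / (1 + 257/316) = 258 / 1.8133 ≈ 142.28.
Rounding up, n = 143.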